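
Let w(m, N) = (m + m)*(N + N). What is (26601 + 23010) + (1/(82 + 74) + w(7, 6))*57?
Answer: 3077743/52 ≈ 59187.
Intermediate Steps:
w(m, N) = 4*N*m (w(m, N) = (2*m)*(2*N) = 4*N*m)
(26601 + 23010) + (1/(82 + 74) + w(7, 6))*57 = (26601 + 23010) + (1/(82 + 74) + 4*6*7)*57 = 49611 + (1/156 + 168)*57 = 49611 + (26209/156)*57 = 49611 + 497971/52 = 3077743/52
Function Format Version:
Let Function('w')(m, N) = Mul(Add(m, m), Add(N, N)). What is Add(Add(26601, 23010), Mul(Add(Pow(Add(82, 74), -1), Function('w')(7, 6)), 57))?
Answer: Rational(3077743, 52) ≈ 59187.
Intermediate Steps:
Function('w')(m, N) = Mul(4, N, m) (Function('w')(m, N) = Mul(Mul(2, m), Mul(2, N)) = Mul(4, N, m))
Add(Add(26601, 23010), Mul(Add(Pow(Add(82, 74), -1), Function('w')(7, 6)), 57)) = Add(Add(26601, 23010), Mul(Add(Pow(Add(82, 74), -1), Mul(4, 6, 7)), 57)) = Add(49611, Mul(Add(Pow(156, -1), 168), 57)) = Add(49611, Mul(Add(Rational(1, 156), 168), 57)) = Add(49611, Mul(Rational(26209, 156), 57)) = Add(49611, Rational(497971, 52)) = Rational(3077743, 52)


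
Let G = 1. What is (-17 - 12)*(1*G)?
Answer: -29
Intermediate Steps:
(-17 - 12)*(1*G) = (-17 - 12)*(1*1) = -29*1 = -29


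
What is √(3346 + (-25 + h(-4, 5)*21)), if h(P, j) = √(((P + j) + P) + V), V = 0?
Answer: √(3321 + 21*I*√3) ≈ 57.629 + 0.3156*I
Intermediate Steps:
h(P, j) = √(j + 2*P) (h(P, j) = √(((P + j) + P) + 0) = √((j + 2*P) + 0) = √(j + 2*P))
√(3346 + (-25 + h(-4, 5)*21)) = √(3346 + (-25 + √(5 + 2*(-4))*21)) = √(3346 + (-25 + √(5 - 8)*21)) = √(3346 + (-25 + √(-3)*21)) = √(3346 + (-25 + (I*√3)*21)) = √(3346 + (-25 + 21*I*√3)) = √(3321 + 21*I*√3)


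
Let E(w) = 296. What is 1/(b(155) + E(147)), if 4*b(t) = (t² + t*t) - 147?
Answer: 4/49087 ≈ 8.1488e-5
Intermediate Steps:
b(t) = -147/4 + t²/2 (b(t) = ((t² + t*t) - 147)/4 = ((t² + t²) - 147)/4 = (2*t² - 147)/4 = (-147 + 2*t²)/4 = -147/4 + t²/2)
1/(b(155) + E(147)) = 1/((-147/4 + (½)*155²) + 296) = 1/((-147/4 + (½)*24025) + 296) = 1/((-147/4 + 24025/2) + 296) = 1/(47903/4 + 296) = 1/(49087/4) = 4/49087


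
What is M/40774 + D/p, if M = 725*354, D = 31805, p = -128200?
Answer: 108985217/18024920 ≈ 6.0464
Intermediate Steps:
M = 256650
M/40774 + D/p = 256650/40774 + 31805/(-128200) = 256650*(1/40774) + 31805*(-1/128200) = 4425/703 - 6361/25640 = 108985217/18024920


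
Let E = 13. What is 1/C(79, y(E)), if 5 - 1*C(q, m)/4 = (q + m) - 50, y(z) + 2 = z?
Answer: -1/140 ≈ -0.0071429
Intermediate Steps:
y(z) = -2 + z
C(q, m) = 220 - 4*m - 4*q (C(q, m) = 20 - 4*((q + m) - 50) = 20 - 4*((m + q) - 50) = 20 - 4*(-50 + m + q) = 20 + (200 - 4*m - 4*q) = 220 - 4*m - 4*q)
1/C(79, y(E)) = 1/(220 - 4*(-2 + 13) - 4*79) = 1/(220 - 4*11 - 316) = 1/(220 - 44 - 316) = 1/(-140) = -1/140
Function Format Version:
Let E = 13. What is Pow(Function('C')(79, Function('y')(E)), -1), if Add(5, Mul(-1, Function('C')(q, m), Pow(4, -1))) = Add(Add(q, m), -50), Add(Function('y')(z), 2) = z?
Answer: Rational(-1, 140) ≈ -0.0071429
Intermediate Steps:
Function('y')(z) = Add(-2, z)
Function('C')(q, m) = Add(220, Mul(-4, m), Mul(-4, q)) (Function('C')(q, m) = Add(20, Mul(-4, Add(Add(q, m), -50))) = Add(20, Mul(-4, Add(Add(m, q), -50))) = Add(20, Mul(-4, Add(-50, m, q))) = Add(20, Add(200, Mul(-4, m), Mul(-4, q))) = Add(220, Mul(-4, m), Mul(-4, q)))
Pow(Function('C')(79, Function('y')(E)), -1) = Pow(Add(220, Mul(-4, Add(-2, 13)), Mul(-4, 79)), -1) = Pow(Add(220, Mul(-4, 11), -316), -1) = Pow(Add(220, -44, -316), -1) = Pow(-140, -1) = Rational(-1, 140)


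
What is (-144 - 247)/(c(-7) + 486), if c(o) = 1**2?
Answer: -391/487 ≈ -0.80287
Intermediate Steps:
c(o) = 1
(-144 - 247)/(c(-7) + 486) = (-144 - 247)/(1 + 486) = -391/487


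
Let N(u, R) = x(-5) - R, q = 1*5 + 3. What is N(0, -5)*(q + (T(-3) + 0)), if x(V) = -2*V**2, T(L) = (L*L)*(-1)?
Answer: 45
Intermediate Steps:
T(L) = -L**2 (T(L) = L**2*(-1) = -L**2)
q = 8 (q = 5 + 3 = 8)
N(u, R) = -50 - R (N(u, R) = -2*(-5)**2 - R = -2*25 - R = -50 - R)
N(0, -5)*(q + (T(-3) + 0)) = (-50 - 1*(-5))*(8 + (-1*(-3)**2 + 0)) = (-50 + 5)*(8 + (-1*9 + 0)) = -45*(8 + (-9 + 0)) = -45*(8 - 9) = -45*(-1) = 45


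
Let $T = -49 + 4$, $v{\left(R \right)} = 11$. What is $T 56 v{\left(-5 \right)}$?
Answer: $-27720$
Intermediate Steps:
$T = -45$
$T 56 v{\left(-5 \right)} = \left(-45\right) 56 \cdot 11 = \left(-2520\right) 11 = -27720$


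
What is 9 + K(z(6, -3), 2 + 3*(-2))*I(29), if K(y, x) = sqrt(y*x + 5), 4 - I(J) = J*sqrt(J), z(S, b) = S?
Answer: 9 + I*sqrt(19)*(4 - 29*sqrt(29)) ≈ 9.0 - 663.29*I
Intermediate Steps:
I(J) = 4 - J**(3/2) (I(J) = 4 - J*sqrt(J) = 4 - J**(3/2))
K(y, x) = sqrt(5 + x*y) (K(y, x) = sqrt(x*y + 5) = sqrt(5 + x*y))
9 + K(z(6, -3), 2 + 3*(-2))*I(29) = 9 + sqrt(5 + (2 + 3*(-2))*6)*(4 - 29**(3/2)) = 9 + sqrt(5 + (2 - 6)*6)*(4 - 29*sqrt(29)) = 9 + sqrt(5 - 4*6)*(4 - 29*sqrt(29)) = 9 + sqrt(5 - 24)*(4 - 29*sqrt(29)) = 9 + sqrt(-19)*(4 - 29*sqrt(29)) = 9 + (I*sqrt(19))*(4 - 29*sqrt(29)) = 9 + I*sqrt(19)*(4 - 29*sqrt(29))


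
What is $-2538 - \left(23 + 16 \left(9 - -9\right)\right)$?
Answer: $-2849$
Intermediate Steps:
$-2538 - \left(23 + 16 \left(9 - -9\right)\right) = -2538 - \left(23 + 16 \left(9 + 9\right)\right) = -2538 - 311 = -2849$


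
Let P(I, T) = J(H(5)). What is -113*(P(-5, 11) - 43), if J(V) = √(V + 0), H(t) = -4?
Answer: 4859 - 226*I ≈ 4859.0 - 226.0*I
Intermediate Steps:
J(V) = √V
P(I, T) = 2*I (P(I, T) = √(-4) = 2*I)
-113*(P(-5, 11) - 43) = -113*(2*I - 43) = -113*(-43 + 2*I) = 4859 - 226*I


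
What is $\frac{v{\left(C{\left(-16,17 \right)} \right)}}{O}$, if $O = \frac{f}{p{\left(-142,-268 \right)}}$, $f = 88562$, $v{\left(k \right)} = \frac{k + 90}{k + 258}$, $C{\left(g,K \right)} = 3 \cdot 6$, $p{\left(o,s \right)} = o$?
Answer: $- \frac{639}{1018463} \approx -0.00062742$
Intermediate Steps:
$C{\left(g,K \right)} = 18$
$v{\left(k \right)} = \frac{90 + k}{258 + k}$
$O = - \frac{44281}{71}$ ($O = \frac{88562}{-142} = 88562 \left(- \frac{1}{142}\right) = - \frac{44281}{71} \approx -623.68$)
$\frac{v{\left(C{\left(-16,17 \right)} \right)}}{O} = \frac{\frac{1}{258 + 18} \left(90 + 18\right)}{- \frac{44281}{71}} = \frac{1}{276} \cdot 108 \left(- \frac{71}{44281}\right) = \frac{9}{23} \left(- \frac{71}{44281}\right) = - \frac{639}{1018463}$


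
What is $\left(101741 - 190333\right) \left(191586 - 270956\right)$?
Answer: $7031547040$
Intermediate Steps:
$\left(101741 - 190333\right) \left(191586 - 270956\right) = \left(-88592\right) \left(-79370\right) = 7031547040$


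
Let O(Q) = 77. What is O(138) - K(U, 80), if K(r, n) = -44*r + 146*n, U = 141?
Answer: -5399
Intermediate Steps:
O(138) - K(U, 80) = 77 - (-44*141 + 146*80) = 77 - (-6204 + 11680) = 77 - 1*5476 = 77 - 5476 = -5399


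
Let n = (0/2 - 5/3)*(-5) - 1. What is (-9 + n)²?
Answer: 25/9 ≈ 2.7778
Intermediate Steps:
n = 22/3 (n = (0*(½) - 5*⅓)*(-5) - 1 = (0 - 5/3)*(-5) - 1 = -5/3*(-5) - 1 = 25/3 - 1 = 22/3 ≈ 7.3333)
(-9 + n)² = (-9 + 22/3)² = (-5/3)² = 25/9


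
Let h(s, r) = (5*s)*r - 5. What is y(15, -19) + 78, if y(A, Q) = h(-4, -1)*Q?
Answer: -207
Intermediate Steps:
h(s, r) = -5 + 5*r*s (h(s, r) = 5*r*s - 5 = -5 + 5*r*s)
y(A, Q) = 15*Q (y(A, Q) = (-5 + 5*(-1)*(-4))*Q = (-5 + 20)*Q = 15*Q)
y(15, -19) + 78 = 15*(-19) + 78 = -285 + 78 = -207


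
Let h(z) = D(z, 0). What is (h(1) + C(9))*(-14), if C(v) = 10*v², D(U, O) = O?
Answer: -11340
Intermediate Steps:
h(z) = 0
(h(1) + C(9))*(-14) = (0 + 10*9²)*(-14) = (0 + 10*81)*(-14) = (0 + 810)*(-14) = 810*(-14) = -11340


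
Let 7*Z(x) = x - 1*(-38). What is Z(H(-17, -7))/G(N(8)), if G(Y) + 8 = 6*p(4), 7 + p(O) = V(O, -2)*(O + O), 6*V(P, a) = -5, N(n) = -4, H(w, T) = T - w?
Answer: -8/105 ≈ -0.076190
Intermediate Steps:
V(P, a) = -5/6 (V(P, a) = (1/6)*(-5) = -5/6)
p(O) = -7 - 5*O/3 (p(O) = -7 - 5*(O + O)/6 = -7 - 5*O/3)
G(Y) = -90 (G(Y) = -8 + 6*(-7 - 5/3*4) = -8 + 6*(-7 - 20/3) = -8 + 6*(-41/3) = -8 - 82 = -90)
Z(x) = 38/7 + x/7 (Z(x) = (x - 1*(-38))/7 = (x + 38)/7 = (38 + x)/7 = 38/7 + x/7)
Z(H(-17, -7))/G(N(8)) = (38/7 + (-7 - 1*(-17))/7)/(-90) = (38/7 + (-7 + 17)/7)*(-1/90) = (38/7 + (1/7)*10)*(-1/90) = (38/7 + 10/7)*(-1/90) = (48/7)*(-1/90) = -8/105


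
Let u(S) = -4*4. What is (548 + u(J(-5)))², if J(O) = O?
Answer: 283024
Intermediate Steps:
u(S) = -16
(548 + u(J(-5)))² = (548 - 16)² = 532² = 283024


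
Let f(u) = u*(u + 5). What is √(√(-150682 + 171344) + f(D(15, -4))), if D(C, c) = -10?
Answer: √(50 + √20662) ≈ 13.919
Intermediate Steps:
f(u) = u*(5 + u)
√(√(-150682 + 171344) + f(D(15, -4))) = √(√(-150682 + 171344) - 10*(5 - 10)) = √(√20662 - 10*(-5)) = √(√20662 + 50) = √(50 + √20662)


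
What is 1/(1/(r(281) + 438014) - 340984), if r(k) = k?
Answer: -438295/149451582279 ≈ -2.9327e-6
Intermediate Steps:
1/(1/(r(281) + 438014) - 340984) = 1/(1/(281 + 438014) - 340984) = 1/(1/438295 - 340984) = 1/(-149451582279/438295) = -438295/149451582279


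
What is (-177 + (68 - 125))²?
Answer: 54756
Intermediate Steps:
(-177 + (68 - 125))² = (-177 - 57)² = (-234)² = 54756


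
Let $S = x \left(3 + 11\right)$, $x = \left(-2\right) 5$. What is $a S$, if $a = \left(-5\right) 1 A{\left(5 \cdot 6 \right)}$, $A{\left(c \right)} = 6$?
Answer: $4200$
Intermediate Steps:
$x = -10$
$S = -140$ ($S = - 10 \left(3 + 11\right) = \left(-10\right) 14 = -140$)
$a = -30$ ($a = \left(-5\right) 1 \cdot 6 = \left(-5\right) 6 = -30$)
$a S = \left(-30\right) \left(-140\right) = 4200$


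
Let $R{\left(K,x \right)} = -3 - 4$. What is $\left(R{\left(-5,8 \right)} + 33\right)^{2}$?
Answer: $676$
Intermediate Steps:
$R{\left(K,x \right)} = -7$ ($R{\left(K,x \right)} = -3 - 4 = -7$)
$\left(R{\left(-5,8 \right)} + 33\right)^{2} = \left(-7 + 33\right)^{2} = 26^{2} = 676$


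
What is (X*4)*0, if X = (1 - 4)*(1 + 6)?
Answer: 0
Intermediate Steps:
X = -21 (X = -3*7 = -21)
(X*4)*0 = -21*4*0 = -84*0 = 0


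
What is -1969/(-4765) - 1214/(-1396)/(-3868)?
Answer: 5313139861/12864851960 ≈ 0.41300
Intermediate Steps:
-1969/(-4765) - 1214/(-1396)/(-3868) = -1969*(-1/4765) - 1214*(-1/1396)*(-1/3868) = 1969/4765 + (607/698)*(-1/3868) = 1969/4765 - 607/2699864 = 5313139861/12864851960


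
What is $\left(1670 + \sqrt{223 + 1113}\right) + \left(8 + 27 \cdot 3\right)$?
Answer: $1759 + 2 \sqrt{334} \approx 1795.6$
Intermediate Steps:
$\left(1670 + \sqrt{223 + 1113}\right) + \left(8 + 27 \cdot 3\right) = \left(1670 + \sqrt{1336}\right) + \left(8 + 81\right) = \left(1670 + 2 \sqrt{334}\right) + 89 = 1759 + 2 \sqrt{334}$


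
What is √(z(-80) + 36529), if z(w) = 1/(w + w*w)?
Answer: 11*√753644595/1580 ≈ 191.13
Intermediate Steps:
z(w) = 1/(w + w²)
√(z(-80) + 36529) = √(1/((-80)*(1 - 80)) + 36529) = √(-1/80/(-79) + 36529) = √(-1/80*(-1/79) + 36529) = √(1/6320 + 36529) = √(230863281/6320) = 11*√753644595/1580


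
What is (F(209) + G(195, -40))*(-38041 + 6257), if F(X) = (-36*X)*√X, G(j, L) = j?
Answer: -6197880 + 239142816*√209 ≈ 3.4510e+9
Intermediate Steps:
F(X) = -36*X^(3/2)
(F(209) + G(195, -40))*(-38041 + 6257) = (-7524*√209 + 195)*(-38041 + 6257) = (-7524*√209 + 195)*(-31784) = (195 - 7524*√209)*(-31784) = -6197880 + 239142816*√209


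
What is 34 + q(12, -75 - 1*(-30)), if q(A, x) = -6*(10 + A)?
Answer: -98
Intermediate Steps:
q(A, x) = -60 - 6*A
34 + q(12, -75 - 1*(-30)) = 34 + (-60 - 6*12) = 34 + (-60 - 72) = 34 - 132 = -98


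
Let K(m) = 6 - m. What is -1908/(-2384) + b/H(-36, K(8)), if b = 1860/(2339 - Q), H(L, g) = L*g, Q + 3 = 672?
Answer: 60899/74649 ≈ 0.81580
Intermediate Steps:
Q = 669 (Q = -3 + 672 = 669)
b = 186/167 (b = 1860/(2339 - 1*669) = 1860/(2339 - 669) = 1860/1670 = 1860*(1/1670) = 186/167 ≈ 1.1138)
-1908/(-2384) + b/H(-36, K(8)) = -1908/(-2384) + 186/(167*((-36*(6 - 1*8)))) = -1908*(-1/2384) + 186/(167*((-36*(6 - 8)))) = 477/596 + 186/(167*((-36*(-2)))) = 477/596 + (186/167)/72 = 477/596 + (186/167)*(1/72) = 477/596 + 31/2004 = 60899/74649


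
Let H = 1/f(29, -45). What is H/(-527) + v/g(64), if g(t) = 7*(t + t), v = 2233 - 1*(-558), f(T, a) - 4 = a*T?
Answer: 1913585853/614321792 ≈ 3.1150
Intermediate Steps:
f(T, a) = 4 + T*a (f(T, a) = 4 + a*T = 4 + T*a)
v = 2791 (v = 2233 + 558 = 2791)
g(t) = 14*t (g(t) = 7*(2*t) = 14*t)
H = -1/1301 (H = 1/(4 + 29*(-45)) = 1/(4 - 1305) = 1/(-1301) = -1/1301 ≈ -0.00076864)
H/(-527) + v/g(64) = -1/1301/(-527) + 2791/((14*64)) = -1/1301*(-1/527) + 2791/896 = 1/685627 + 2791*(1/896) = 1/685627 + 2791/896 = 1913585853/614321792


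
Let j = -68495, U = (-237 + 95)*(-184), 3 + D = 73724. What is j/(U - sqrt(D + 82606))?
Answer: -1789637360/682516057 - 68495*sqrt(156327)/682516057 ≈ -2.6618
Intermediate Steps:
D = 73721 (D = -3 + 73724 = 73721)
U = 26128 (U = -142*(-184) = 26128)
j/(U - sqrt(D + 82606)) = -68495/(26128 - sqrt(73721 + 82606)) = -68495/(26128 - sqrt(156327))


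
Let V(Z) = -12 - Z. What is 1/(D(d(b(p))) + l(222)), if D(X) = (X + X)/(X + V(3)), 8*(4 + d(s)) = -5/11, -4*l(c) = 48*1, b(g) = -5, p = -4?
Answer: -559/6470 ≈ -0.086399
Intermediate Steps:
l(c) = -12
d(s) = -357/88 (d(s) = -4 + (-5/11)/8 = -4 + (-5*1/11)/8 = -4 + (⅛)*(-5/11) = -4 - 5/88 = -357/88)
D(X) = 2*X/(-15 + X) (D(X) = (X + X)/(X + (-12 - 1*3)) = (2*X)/(X + (-12 - 3)) = (2*X)/(X - 15) = (2*X)/(-15 + X) = 2*X/(-15 + X))
1/(D(d(b(p))) + l(222)) = 1/(2*(-357/88)/(-15 - 357/88) - 12) = 1/(2*(-357/88)/(-1677/88) - 12) = 1/(2*(-357/88)*(-88/1677) - 12) = 1/(238/559 - 12) = 1/(-6470/559) = -559/6470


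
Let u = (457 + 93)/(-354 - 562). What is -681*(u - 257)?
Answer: 80345061/458 ≈ 1.7543e+5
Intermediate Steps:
u = -275/458 (u = 550/(-916) = 550*(-1/916) = -275/458 ≈ -0.60044)
-681*(u - 257) = -681*(-275/458 - 257) = -681*(-117981/458) = 80345061/458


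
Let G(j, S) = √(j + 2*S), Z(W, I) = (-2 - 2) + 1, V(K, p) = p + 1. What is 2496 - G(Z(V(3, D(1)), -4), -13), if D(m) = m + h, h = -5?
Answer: 2496 - I*√29 ≈ 2496.0 - 5.3852*I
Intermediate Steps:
D(m) = -5 + m (D(m) = m - 5 = -5 + m)
V(K, p) = 1 + p
Z(W, I) = -3 (Z(W, I) = -4 + 1 = -3)
2496 - G(Z(V(3, D(1)), -4), -13) = 2496 - √(-3 + 2*(-13)) = 2496 - √(-3 - 26) = 2496 - √(-29) = 2496 - I*√29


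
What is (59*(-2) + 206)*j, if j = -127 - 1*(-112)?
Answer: -1320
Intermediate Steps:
j = -15 (j = -127 + 112 = -15)
(59*(-2) + 206)*j = (59*(-2) + 206)*(-15) = (-118 + 206)*(-15) = 88*(-15) = -1320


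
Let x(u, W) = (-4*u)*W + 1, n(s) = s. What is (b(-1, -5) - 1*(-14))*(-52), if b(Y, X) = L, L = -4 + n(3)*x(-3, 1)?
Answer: -2548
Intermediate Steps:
x(u, W) = 1 - 4*W*u (x(u, W) = -4*W*u + 1 = 1 - 4*W*u)
L = 35 (L = -4 + 3*(1 - 4*1*(-3)) = -4 + 3*(1 + 12) = -4 + 3*13 = -4 + 39 = 35)
b(Y, X) = 35
(b(-1, -5) - 1*(-14))*(-52) = (35 - 1*(-14))*(-52) = (35 + 14)*(-52) = 49*(-52) = -2548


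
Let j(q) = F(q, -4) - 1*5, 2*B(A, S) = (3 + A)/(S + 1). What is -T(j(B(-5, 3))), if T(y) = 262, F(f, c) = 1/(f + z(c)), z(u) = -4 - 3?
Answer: -262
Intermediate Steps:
z(u) = -7
F(f, c) = 1/(-7 + f) (F(f, c) = 1/(f - 7) = 1/(-7 + f))
B(A, S) = (3 + A)/(2*(1 + S)) (B(A, S) = ((3 + A)/(S + 1))/2 = ((3 + A)/(1 + S))/2 = (3 + A)/(2*(1 + S)))
j(q) = -5 + 1/(-7 + q) (j(q) = 1/(-7 + q) - 1*5 = 1/(-7 + q) - 5 = -5 + 1/(-7 + q))
-T(j(B(-5, 3))) = -1*262 = -262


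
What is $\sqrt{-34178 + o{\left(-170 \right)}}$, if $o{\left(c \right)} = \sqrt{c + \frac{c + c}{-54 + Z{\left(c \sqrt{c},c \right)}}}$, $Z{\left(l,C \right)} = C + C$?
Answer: $\frac{\sqrt{-1326414002 + 2758 i \sqrt{33490}}}{197} \approx 0.035174 + 184.87 i$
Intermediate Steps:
$Z{\left(l,C \right)} = 2 C$
$o{\left(c \right)} = \sqrt{c + \frac{2 c}{-54 + 2 c}}$ ($o{\left(c \right)} = \sqrt{c + \frac{c + c}{-54 + 2 c}} = \sqrt{c + \frac{2 c}{-54 + 2 c}}$)
$\sqrt{-34178 + o{\left(-170 \right)}} = \sqrt{-34178 + \sqrt{- \frac{170 \left(-26 - 170\right)}{-27 - 170}}} = \sqrt{-34178 + \sqrt{\left(-170\right) \frac{1}{-197} \left(-196\right)}} = \sqrt{-34178 + \sqrt{\left(-170\right) \left(- \frac{1}{197}\right) \left(-196\right)}} = \sqrt{-34178 + \sqrt{- \frac{33320}{197}}} = \sqrt{-34178 + \frac{14 i \sqrt{33490}}{197}}$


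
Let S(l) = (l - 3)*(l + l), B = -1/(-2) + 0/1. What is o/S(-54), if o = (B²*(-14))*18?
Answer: -7/684 ≈ -0.010234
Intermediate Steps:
B = ½ (B = -1*(-½) + 0*1 = ½ + 0 = ½ ≈ 0.50000)
S(l) = 2*l*(-3 + l) (S(l) = (-3 + l)*(2*l) = 2*l*(-3 + l))
o = -63 (o = ((½)²*(-14))*18 = ((¼)*(-14))*18 = -7/2*18 = -63)
o/S(-54) = -63*(-1/(108*(-3 - 54))) = -63/(2*(-54)*(-57)) = -63/6156 = -63*1/6156 = -7/684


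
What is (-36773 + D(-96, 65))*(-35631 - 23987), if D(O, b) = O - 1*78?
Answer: 2202706246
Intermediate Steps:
D(O, b) = -78 + O (D(O, b) = O - 78 = -78 + O)
(-36773 + D(-96, 65))*(-35631 - 23987) = (-36773 + (-78 - 96))*(-35631 - 23987) = (-36773 - 174)*(-59618) = -36947*(-59618) = 2202706246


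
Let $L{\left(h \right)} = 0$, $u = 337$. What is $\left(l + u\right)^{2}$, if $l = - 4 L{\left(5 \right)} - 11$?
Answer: $106276$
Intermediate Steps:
$l = -11$ ($l = \left(-4\right) 0 - 11 = 0 - 11 = -11$)
$\left(l + u\right)^{2} = \left(-11 + 337\right)^{2} = 326^{2} = 106276$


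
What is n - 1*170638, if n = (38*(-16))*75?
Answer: -216238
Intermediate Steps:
n = -45600 (n = -608*75 = -45600)
n - 1*170638 = -45600 - 1*170638 = -45600 - 170638 = -216238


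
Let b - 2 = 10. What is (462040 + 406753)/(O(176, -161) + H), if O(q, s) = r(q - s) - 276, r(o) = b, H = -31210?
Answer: -868793/31474 ≈ -27.604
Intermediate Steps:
b = 12 (b = 2 + 10 = 12)
r(o) = 12
O(q, s) = -264 (O(q, s) = 12 - 276 = -264)
(462040 + 406753)/(O(176, -161) + H) = (462040 + 406753)/(-264 - 31210) = 868793/(-31474) = 868793*(-1/31474) = -868793/31474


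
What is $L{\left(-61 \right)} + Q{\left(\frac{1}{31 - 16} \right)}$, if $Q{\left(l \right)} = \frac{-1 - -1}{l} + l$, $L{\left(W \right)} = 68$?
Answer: $\frac{1021}{15} \approx 68.067$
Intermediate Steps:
$Q{\left(l \right)} = l$ ($Q{\left(l \right)} = \frac{-1 + 1}{l} + l = \frac{0}{l} + l = 0 + l = l$)
$L{\left(-61 \right)} + Q{\left(\frac{1}{31 - 16} \right)} = 68 + \frac{1}{31 - 16} = 68 + \frac{1}{15} = \frac{1021}{15}$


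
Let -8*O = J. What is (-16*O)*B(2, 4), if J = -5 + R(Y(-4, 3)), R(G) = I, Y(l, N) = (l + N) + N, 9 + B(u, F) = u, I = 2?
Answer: 42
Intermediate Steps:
B(u, F) = -9 + u
Y(l, N) = l + 2*N (Y(l, N) = (N + l) + N = l + 2*N)
R(G) = 2
J = -3 (J = -5 + 2 = -3)
O = 3/8 (O = -1/8*(-3) = 3/8 ≈ 0.37500)
(-16*O)*B(2, 4) = (-16*3/8)*(-9 + 2) = -6*(-7) = 42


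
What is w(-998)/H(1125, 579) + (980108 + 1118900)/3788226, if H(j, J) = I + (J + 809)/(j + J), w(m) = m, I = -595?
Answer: 82379381132/36880274223 ≈ 2.2337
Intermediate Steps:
H(j, J) = -595 + (809 + J)/(J + j) (H(j, J) = -595 + (J + 809)/(j + J) = -595 + (809 + J)/(J + j))
w(-998)/H(1125, 579) + (980108 + 1118900)/3788226 = -998*(579 + 1125)/(809 - 595*1125 - 594*579) + (980108 + 1118900)/3788226 = -998*1704/(809 - 669375 - 343926) + 2099008*(1/3788226) = -998/((1/1704)*(-1012492)) + 1049504/1894113 = -998/(-253123/426) + 1049504/1894113 = -998*(-426/253123) + 1049504/1894113 = 425148/253123 + 1049504/1894113 = 82379381132/36880274223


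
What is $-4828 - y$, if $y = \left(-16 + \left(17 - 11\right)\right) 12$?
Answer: $-4708$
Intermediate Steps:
$y = -120$ ($y = \left(-16 + \left(17 - 11\right)\right) 12 = \left(-16 + 6\right) 12 = \left(-10\right) 12 = -120$)
$-4828 - y = -4828 - -120 = -4828 + 120 = -4708$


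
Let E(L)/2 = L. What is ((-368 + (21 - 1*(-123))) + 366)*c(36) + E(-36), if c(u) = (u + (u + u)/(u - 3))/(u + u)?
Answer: 109/33 ≈ 3.3030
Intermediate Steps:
E(L) = 2*L
c(u) = (u + 2*u/(-3 + u))/(2*u) (c(u) = (u + (2*u)/(-3 + u))/((2*u)) = (u + 2*u/(-3 + u))*(1/(2*u)) = (u + 2*u/(-3 + u))/(2*u))
((-368 + (21 - 1*(-123))) + 366)*c(36) + E(-36) = ((-368 + (21 - 1*(-123))) + 366)*((-1 + 36)/(2*(-3 + 36))) + 2*(-36) = ((-368 + (21 + 123)) + 366)*((½)*35/33) - 72 = ((-368 + 144) + 366)*((½)*(1/33)*35) - 72 = (-224 + 366)*(35/66) - 72 = 142*(35/66) - 72 = 2485/33 - 72 = 109/33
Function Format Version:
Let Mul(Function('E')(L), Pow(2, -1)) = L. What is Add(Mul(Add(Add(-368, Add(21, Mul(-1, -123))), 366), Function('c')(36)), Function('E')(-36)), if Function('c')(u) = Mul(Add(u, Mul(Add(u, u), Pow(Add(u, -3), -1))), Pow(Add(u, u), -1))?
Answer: Rational(109, 33) ≈ 3.3030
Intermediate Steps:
Function('E')(L) = Mul(2, L)
Function('c')(u) = Mul(Rational(1, 2), Pow(u, -1), Add(u, Mul(2, u, Pow(Add(-3, u), -1)))) (Function('c')(u) = Mul(Add(u, Mul(Mul(2, u), Pow(Add(-3, u), -1))), Pow(Mul(2, u), -1)) = Mul(Add(u, Mul(2, u, Pow(Add(-3, u), -1))), Mul(Rational(1, 2), Pow(u, -1))) = Mul(Rational(1, 2), Pow(u, -1), Add(u, Mul(2, u, Pow(Add(-3, u), -1)))))
Add(Mul(Add(Add(-368, Add(21, Mul(-1, -123))), 366), Function('c')(36)), Function('E')(-36)) = Add(Mul(Add(Add(-368, Add(21, Mul(-1, -123))), 366), Mul(Rational(1, 2), Pow(Add(-3, 36), -1), Add(-1, 36))), Mul(2, -36)) = Add(Mul(Add(Add(-368, Add(21, 123)), 366), Mul(Rational(1, 2), Pow(33, -1), 35)), -72) = Add(Mul(Add(Add(-368, 144), 366), Mul(Rational(1, 2), Rational(1, 33), 35)), -72) = Add(Mul(Add(-224, 366), Rational(35, 66)), -72) = Add(Mul(142, Rational(35, 66)), -72) = Add(Rational(2485, 33), -72) = Rational(109, 33)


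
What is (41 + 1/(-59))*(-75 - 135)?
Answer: -507780/59 ≈ -8606.4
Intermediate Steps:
(41 + 1/(-59))*(-75 - 135) = (41 - 1/59)*(-210) = (2418/59)*(-210) = -507780/59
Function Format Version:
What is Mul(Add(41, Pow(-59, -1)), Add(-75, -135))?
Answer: Rational(-507780, 59) ≈ -8606.4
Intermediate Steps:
Mul(Add(41, Pow(-59, -1)), Add(-75, -135)) = Mul(Add(41, Rational(-1, 59)), -210) = Mul(Rational(2418, 59), -210) = Rational(-507780, 59)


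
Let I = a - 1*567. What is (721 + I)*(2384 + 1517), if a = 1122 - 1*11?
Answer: 4934765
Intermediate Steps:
a = 1111 (a = 1122 - 11 = 1111)
I = 544 (I = 1111 - 1*567 = 1111 - 567 = 544)
(721 + I)*(2384 + 1517) = (721 + 544)*(2384 + 1517) = 1265*3901 = 4934765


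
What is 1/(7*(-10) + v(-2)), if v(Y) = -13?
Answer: -1/83 ≈ -0.012048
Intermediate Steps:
1/(7*(-10) + v(-2)) = 1/(7*(-10) - 13) = 1/(-70 - 13) = 1/(-83) = -1/83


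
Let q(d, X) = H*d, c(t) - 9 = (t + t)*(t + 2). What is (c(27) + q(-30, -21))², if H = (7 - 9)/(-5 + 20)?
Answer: 2493241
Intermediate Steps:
H = -2/15 ≈ -0.13333
c(t) = 9 + 2*t*(2 + t) (c(t) = 9 + (t + t)*(t + 2) = 9 + (2*t)*(2 + t) = 9 + 2*t*(2 + t))
q(d, X) = -2*d/15
(c(27) + q(-30, -21))² = ((9 + 2*27² + 4*27) - 2/15*(-30))² = ((9 + 2*729 + 108) + 4)² = ((9 + 1458 + 108) + 4)² = (1575 + 4)² = 1579² = 2493241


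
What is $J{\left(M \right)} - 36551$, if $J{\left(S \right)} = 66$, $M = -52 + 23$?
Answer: $-36485$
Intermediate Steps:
$M = -29$
$J{\left(M \right)} - 36551 = 66 - 36551 = -36485$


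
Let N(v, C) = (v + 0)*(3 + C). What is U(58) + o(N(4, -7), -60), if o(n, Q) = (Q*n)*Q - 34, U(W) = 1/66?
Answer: -3803843/66 ≈ -57634.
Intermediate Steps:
N(v, C) = v*(3 + C)
U(W) = 1/66
o(n, Q) = -34 + n*Q² (o(n, Q) = n*Q² - 34 = -34 + n*Q²)
U(58) + o(N(4, -7), -60) = 1/66 + (-34 + (4*(3 - 7))*(-60)²) = 1/66 + (-34 + (4*(-4))*3600) = 1/66 + (-34 - 16*3600) = 1/66 + (-34 - 57600) = 1/66 - 57634 = -3803843/66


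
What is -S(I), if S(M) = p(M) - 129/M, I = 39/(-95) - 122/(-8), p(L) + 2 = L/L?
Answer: 54659/5639 ≈ 9.6930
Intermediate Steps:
p(L) = -1 (p(L) = -2 + L/L = -2 + 1 = -1)
I = 5639/380 (I = 39*(-1/95) - 122*(-1/8) = -39/95 + 61/4 = 5639/380 ≈ 14.839)
S(M) = -1 - 129/M
-S(I) = -(-129 - 1*5639/380)/5639/380 = -380*(-129 - 5639/380)/5639 = -380*(-54659)/(5639*380) = -1*(-54659/5639) = 54659/5639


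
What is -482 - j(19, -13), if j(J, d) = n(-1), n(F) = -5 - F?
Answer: -478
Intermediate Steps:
j(J, d) = -4 (j(J, d) = -5 - 1*(-1) = -5 + 1 = -4)
-482 - j(19, -13) = -482 - 1*(-4) = -482 + 4 = -478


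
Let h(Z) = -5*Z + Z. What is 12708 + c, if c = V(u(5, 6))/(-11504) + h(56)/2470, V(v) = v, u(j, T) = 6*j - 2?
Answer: 45136706123/3551860 ≈ 12708.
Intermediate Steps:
u(j, T) = -2 + 6*j
h(Z) = -4*Z
c = -330757/3551860 (c = (-2 + 6*5)/(-11504) - 4*56/2470 = (-2 + 30)*(-1/11504) - 224*1/2470 = 28*(-1/11504) - 112/1235 = -7/2876 - 112/1235 = -330757/3551860 ≈ -0.093122)
12708 + c = 12708 - 330757/3551860 = 45136706123/3551860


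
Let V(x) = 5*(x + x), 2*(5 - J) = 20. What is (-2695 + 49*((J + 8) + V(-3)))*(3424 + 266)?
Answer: -14826420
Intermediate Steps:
J = -5 (J = 5 - ½*20 = 5 - 10 = -5)
V(x) = 10*x (V(x) = 5*(2*x) = 10*x)
(-2695 + 49*((J + 8) + V(-3)))*(3424 + 266) = (-2695 + 49*((-5 + 8) + 10*(-3)))*(3424 + 266) = (-2695 + 49*(3 - 30))*3690 = (-2695 + 49*(-27))*3690 = (-2695 - 1323)*3690 = -4018*3690 = -14826420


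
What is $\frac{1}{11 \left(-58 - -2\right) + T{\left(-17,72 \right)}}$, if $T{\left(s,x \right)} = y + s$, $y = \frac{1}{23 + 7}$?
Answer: $- \frac{30}{18989} \approx -0.0015799$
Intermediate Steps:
$y = \frac{1}{30} \approx 0.033333$
$T{\left(s,x \right)} = \frac{1}{30} + s$
$\frac{1}{11 \left(-58 - -2\right) + T{\left(-17,72 \right)}} = \frac{1}{11 \left(-58 - -2\right) + \left(\frac{1}{30} - 17\right)} = \frac{1}{11 \left(-58 + 2\right) - \frac{509}{30}} = \frac{1}{11 \left(-56\right) - \frac{509}{30}} = \frac{1}{-616 - \frac{509}{30}} = \frac{1}{- \frac{18989}{30}} = - \frac{30}{18989}$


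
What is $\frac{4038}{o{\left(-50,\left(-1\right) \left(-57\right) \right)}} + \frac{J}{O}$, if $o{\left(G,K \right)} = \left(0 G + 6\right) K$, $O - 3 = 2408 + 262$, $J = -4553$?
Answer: $\frac{513136}{50787} \approx 10.104$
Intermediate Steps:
$O = 2673$ ($O = 3 + \left(2408 + 262\right) = 3 + 2670 = 2673$)
$o{\left(G,K \right)} = 6 K$ ($o{\left(G,K \right)} = \left(0 + 6\right) K = 6 K$)
$\frac{4038}{o{\left(-50,\left(-1\right) \left(-57\right) \right)}} + \frac{J}{O} = \frac{4038}{6 \left(\left(-1\right) \left(-57\right)\right)} - \frac{4553}{2673} = \frac{4038}{6 \cdot 57} - \frac{4553}{2673} = \frac{4038}{342} - \frac{4553}{2673} = 4038 \cdot \frac{1}{342} - \frac{4553}{2673} = \frac{673}{57} - \frac{4553}{2673} = \frac{513136}{50787}$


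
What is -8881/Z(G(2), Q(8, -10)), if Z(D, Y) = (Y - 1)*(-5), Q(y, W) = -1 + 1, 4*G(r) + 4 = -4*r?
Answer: -8881/5 ≈ -1776.2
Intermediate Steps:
G(r) = -1 - r (G(r) = -1 + (-4*r)/4 = -1 - r)
Q(y, W) = 0
Z(D, Y) = 5 - 5*Y (Z(D, Y) = (-1 + Y)*(-5) = 5 - 5*Y)
-8881/Z(G(2), Q(8, -10)) = -8881/(5 - 5*0) = -8881/(5 + 0) = -8881/5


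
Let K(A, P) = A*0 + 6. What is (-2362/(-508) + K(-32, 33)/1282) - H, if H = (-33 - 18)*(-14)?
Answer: -115491413/162814 ≈ -709.35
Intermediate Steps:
K(A, P) = 6 (K(A, P) = 0 + 6 = 6)
H = 714 (H = -51*(-14) = 714)
(-2362/(-508) + K(-32, 33)/1282) - H = (-2362/(-508) + 6/1282) - 1*714 = (-2362*(-1/508) + 6*(1/1282)) - 714 = (1181/254 + 3/641) - 714 = 757783/162814 - 714 = -115491413/162814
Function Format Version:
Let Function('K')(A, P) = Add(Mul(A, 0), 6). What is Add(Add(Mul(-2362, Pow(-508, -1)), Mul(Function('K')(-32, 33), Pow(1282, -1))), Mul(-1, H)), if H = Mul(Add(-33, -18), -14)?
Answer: Rational(-115491413, 162814) ≈ -709.35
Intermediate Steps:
Function('K')(A, P) = 6 (Function('K')(A, P) = Add(0, 6) = 6)
H = 714 (H = Mul(-51, -14) = 714)
Add(Add(Mul(-2362, Pow(-508, -1)), Mul(Function('K')(-32, 33), Pow(1282, -1))), Mul(-1, H)) = Add(Add(Mul(-2362, Pow(-508, -1)), Mul(6, Pow(1282, -1))), Mul(-1, 714)) = Add(Add(Mul(-2362, Rational(-1, 508)), Mul(6, Rational(1, 1282))), -714) = Add(Add(Rational(1181, 254), Rational(3, 641)), -714) = Add(Rational(757783, 162814), -714) = Rational(-115491413, 162814)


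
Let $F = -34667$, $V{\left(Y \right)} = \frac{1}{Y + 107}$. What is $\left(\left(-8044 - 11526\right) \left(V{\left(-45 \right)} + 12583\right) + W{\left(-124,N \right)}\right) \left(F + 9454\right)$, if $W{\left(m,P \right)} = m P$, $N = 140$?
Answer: $\frac{192483014781215}{31} \approx 6.2091 \cdot 10^{12}$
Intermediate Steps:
$V{\left(Y \right)} = \frac{1}{107 + Y}$
$W{\left(m,P \right)} = P m$
$\left(\left(-8044 - 11526\right) \left(V{\left(-45 \right)} + 12583\right) + W{\left(-124,N \right)}\right) \left(F + 9454\right) = \left(\left(-8044 - 11526\right) \left(\frac{1}{107 - 45} + 12583\right) + 140 \left(-124\right)\right) \left(-34667 + 9454\right) = \left(- 19570 \left(\frac{1}{62} + 12583\right) - 17360\right) \left(-25213\right) = \left(\left(-19570\right) \frac{780147}{62} - 17360\right) \left(-25213\right) = \left(- \frac{7633738395}{31} - 17360\right) \left(-25213\right) = \left(- \frac{7634276555}{31}\right) \left(-25213\right) = \frac{192483014781215}{31}$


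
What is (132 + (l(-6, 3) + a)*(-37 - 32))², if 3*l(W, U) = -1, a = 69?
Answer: 21215236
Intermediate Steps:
l(W, U) = -⅓ (l(W, U) = (⅓)*(-1) = -⅓)
(132 + (l(-6, 3) + a)*(-37 - 32))² = (132 + (-⅓ + 69)*(-37 - 32))² = (132 + (206/3)*(-69))² = (132 - 4738)² = (-4606)² = 21215236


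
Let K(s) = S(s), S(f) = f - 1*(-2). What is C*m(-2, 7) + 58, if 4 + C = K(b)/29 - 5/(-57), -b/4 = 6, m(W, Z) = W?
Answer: 111316/1653 ≈ 67.342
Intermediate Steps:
S(f) = 2 + f (S(f) = f + 2 = 2 + f)
b = -24 (b = -4*6 = -24)
K(s) = 2 + s
C = -7721/1653 (C = -4 + ((2 - 24)/29 - 5/(-57)) = -4 + (-22*1/29 - 5*(-1/57)) = -4 + (-22/29 + 5/57) = -4 - 1109/1653 = -7721/1653 ≈ -4.6709)
C*m(-2, 7) + 58 = -7721/1653*(-2) + 58 = 15442/1653 + 58 = 111316/1653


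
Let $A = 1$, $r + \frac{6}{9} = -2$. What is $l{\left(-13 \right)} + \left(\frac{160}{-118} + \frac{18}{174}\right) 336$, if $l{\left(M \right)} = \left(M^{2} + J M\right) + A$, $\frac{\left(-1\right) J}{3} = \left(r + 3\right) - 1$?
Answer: $- \frac{473664}{1711} \approx -276.83$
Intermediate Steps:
$r = - \frac{8}{3}$ ($r = - \frac{2}{3} - 2 = - \frac{8}{3} \approx -2.6667$)
$J = 2$ ($J = - 3 \left(\left(- \frac{8}{3} + 3\right) - 1\right) = - 3 \left(\frac{1}{3} - 1\right) = \left(-3\right) \left(- \frac{2}{3}\right) = 2$)
$l{\left(M \right)} = 1 + M^{2} + 2 M$ ($l{\left(M \right)} = \left(M^{2} + 2 M\right) + 1 = 1 + M^{2} + 2 M$)
$l{\left(-13 \right)} + \left(\frac{160}{-118} + \frac{18}{174}\right) 336 = \left(1 + \left(-13\right)^{2} + 2 \left(-13\right)\right) + \left(\frac{160}{-118} + \frac{18}{174}\right) 336 = \left(1 + 169 - 26\right) + \left(160 \left(- \frac{1}{118}\right) + 18 \cdot \frac{1}{174}\right) 336 = 144 + \left(- \frac{80}{59} + \frac{3}{29}\right) 336 = 144 - \frac{720048}{1711} = - \frac{473664}{1711}$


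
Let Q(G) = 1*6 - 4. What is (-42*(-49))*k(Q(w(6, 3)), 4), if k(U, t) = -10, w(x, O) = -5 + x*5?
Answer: -20580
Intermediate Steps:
w(x, O) = -5 + 5*x
Q(G) = 2 (Q(G) = 6 - 4 = 2)
(-42*(-49))*k(Q(w(6, 3)), 4) = -42*(-49)*(-10) = 2058*(-10) = -20580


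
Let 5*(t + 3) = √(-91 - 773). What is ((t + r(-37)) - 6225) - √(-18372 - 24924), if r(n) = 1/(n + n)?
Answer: -460873/74 - 4*I*√2706 + 12*I*√6/5 ≈ -6228.0 - 202.2*I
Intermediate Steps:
r(n) = 1/(2*n)
t = -3 + 12*I*√6/5 (t = -3 + √(-91 - 773)/5 = -3 + √(-864)/5 = -3 + (12*I*√6)/5 = -3 + 12*I*√6/5 ≈ -3.0 + 5.8788*I)
((t + r(-37)) - 6225) - √(-18372 - 24924) = (((-3 + 12*I*√6/5) + (½)/(-37)) - 6225) - √(-18372 - 24924) = (((-3 + 12*I*√6/5) + (½)*(-1/37)) - 6225) - √(-43296) = (((-3 + 12*I*√6/5) - 1/74) - 6225) - 4*I*√2706 = ((-223/74 + 12*I*√6/5) - 6225) - 4*I*√2706 = (-460873/74 + 12*I*√6/5) - 4*I*√2706 = -460873/74 - 4*I*√2706 + 12*I*√6/5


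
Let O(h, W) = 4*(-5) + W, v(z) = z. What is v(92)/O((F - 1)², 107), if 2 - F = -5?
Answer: 92/87 ≈ 1.0575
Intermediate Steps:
F = 7 (F = 2 - 1*(-5) = 2 + 5 = 7)
O(h, W) = -20 + W
v(92)/O((F - 1)², 107) = 92/(-20 + 107) = 92/87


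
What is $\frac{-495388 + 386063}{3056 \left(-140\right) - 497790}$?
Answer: $\frac{21865}{185126} \approx 0.11811$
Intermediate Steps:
$\frac{-495388 + 386063}{3056 \left(-140\right) - 497790} = - \frac{109325}{-427840 - 497790} = - \frac{109325}{-925630} = \left(-109325\right) \left(- \frac{1}{925630}\right) = \frac{21865}{185126}$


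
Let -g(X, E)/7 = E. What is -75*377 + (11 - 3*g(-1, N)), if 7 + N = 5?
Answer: -28306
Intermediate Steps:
N = -2 (N = -7 + 5 = -2)
g(X, E) = -7*E
-75*377 + (11 - 3*g(-1, N)) = -75*377 + (11 - (-21)*(-2)) = -28275 + (11 - 3*14) = -28275 + (11 - 42) = -28275 - 31 = -28306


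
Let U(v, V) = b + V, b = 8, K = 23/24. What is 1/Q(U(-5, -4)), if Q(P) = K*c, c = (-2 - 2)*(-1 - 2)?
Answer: 2/23 ≈ 0.086957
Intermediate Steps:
K = 23/24 (K = 23*(1/24) = 23/24 ≈ 0.95833)
c = 12 (c = -4*(-3) = 12)
U(v, V) = 8 + V
Q(P) = 23/2 (Q(P) = (23/24)*12 = 23/2)
1/Q(U(-5, -4)) = 1/(23/2) = 2/23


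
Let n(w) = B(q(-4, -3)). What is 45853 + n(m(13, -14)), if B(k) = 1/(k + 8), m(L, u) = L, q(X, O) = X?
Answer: 183413/4 ≈ 45853.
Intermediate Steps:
B(k) = 1/(8 + k)
n(w) = ¼ (n(w) = 1/(8 - 4) = 1/4 = ¼)
45853 + n(m(13, -14)) = 45853 + ¼ = 183413/4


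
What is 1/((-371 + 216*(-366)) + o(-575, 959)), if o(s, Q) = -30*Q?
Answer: -1/108197 ≈ -9.2424e-6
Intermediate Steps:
1/((-371 + 216*(-366)) + o(-575, 959)) = 1/((-371 + 216*(-366)) - 30*959) = 1/((-371 - 79056) - 28770) = 1/(-79427 - 28770) = 1/(-108197) = -1/108197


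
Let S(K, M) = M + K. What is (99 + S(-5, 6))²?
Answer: 10000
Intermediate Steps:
S(K, M) = K + M
(99 + S(-5, 6))² = (99 + (-5 + 6))² = (99 + 1)² = 100² = 10000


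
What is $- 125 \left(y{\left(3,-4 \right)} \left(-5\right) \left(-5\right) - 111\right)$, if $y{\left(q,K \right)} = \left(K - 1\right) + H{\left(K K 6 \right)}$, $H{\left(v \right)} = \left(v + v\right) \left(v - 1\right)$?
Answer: $-56970500$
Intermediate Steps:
$H{\left(v \right)} = 2 v \left(-1 + v\right)$
$y{\left(q,K \right)} = -1 + K + 12 K^{2} \left(-1 + 6 K^{2}\right)$ ($y{\left(q,K \right)} = \left(K - 1\right) + 2 K K 6 \left(-1 + K K 6\right) = \left(-1 + K\right) + 2 K^{2} \cdot 6 \left(-1 + K^{2} \cdot 6\right) = \left(-1 + K\right) + 2 \cdot 6 K^{2} \left(-1 + 6 K^{2}\right) = \left(-1 + K\right) + 12 K^{2} \left(-1 + 6 K^{2}\right) = -1 + K + 12 K^{2} \left(-1 + 6 K^{2}\right)$)
$- 125 \left(y{\left(3,-4 \right)} \left(-5\right) \left(-5\right) - 111\right) = - 125 \left(\left(-1 - 4 - 12 \left(-4\right)^{2} + 72 \left(-4\right)^{4}\right) \left(-5\right) \left(-5\right) - 111\right) = - 125 \left(\left(-1 - 4 - 192 + 72 \cdot 256\right) \left(-5\right) \left(-5\right) - 111\right) = - 125 \left(\left(-1 - 4 - 192 + 18432\right) \left(-5\right) \left(-5\right) - 111\right) = - 125 \left(18235 \left(-5\right) \left(-5\right) - 111\right) = - 125 \left(\left(-91175\right) \left(-5\right) - 111\right) = - 125 \left(455875 - 111\right) = \left(-125\right) 455764 = -56970500$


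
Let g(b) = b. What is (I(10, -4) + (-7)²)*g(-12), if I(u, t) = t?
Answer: -540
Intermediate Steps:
(I(10, -4) + (-7)²)*g(-12) = (-4 + (-7)²)*(-12) = (-4 + 49)*(-12) = 45*(-12) = -540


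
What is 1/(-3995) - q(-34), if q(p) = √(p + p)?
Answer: -1/3995 - 2*I*√17 ≈ -0.00025031 - 8.2462*I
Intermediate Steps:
q(p) = √2*√p (q(p) = √(2*p) = √2*√p)
1/(-3995) - q(-34) = 1/(-3995) - √2*√(-34) = -1/3995 - √2*I*√34 = -1/3995 - 2*I*√17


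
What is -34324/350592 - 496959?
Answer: -43557471013/87648 ≈ -4.9696e+5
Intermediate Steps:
-34324/350592 - 496959 = -34324*1/350592 - 496959 = -8581/87648 - 496959 = -43557471013/87648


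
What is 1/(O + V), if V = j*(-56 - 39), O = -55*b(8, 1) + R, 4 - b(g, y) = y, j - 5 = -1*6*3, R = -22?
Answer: 1/1048 ≈ 0.00095420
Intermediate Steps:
j = -13 (j = 5 - 1*6*3 = 5 - 6*3 = 5 - 18 = -13)
b(g, y) = 4 - y
O = -187 (O = -55*(4 - 1*1) - 22 = -55*(4 - 1) - 22 = -55*3 - 22 = -165 - 22 = -187)
V = 1235 (V = -13*(-56 - 39) = -13*(-95) = 1235)
1/(O + V) = 1/(-187 + 1235) = 1/1048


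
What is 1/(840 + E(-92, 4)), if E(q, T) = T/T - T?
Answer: 1/837 ≈ 0.0011947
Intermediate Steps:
E(q, T) = 1 - T
1/(840 + E(-92, 4)) = 1/(840 + (1 - 1*4)) = 1/(840 + (1 - 4)) = 1/(840 - 3) = 1/837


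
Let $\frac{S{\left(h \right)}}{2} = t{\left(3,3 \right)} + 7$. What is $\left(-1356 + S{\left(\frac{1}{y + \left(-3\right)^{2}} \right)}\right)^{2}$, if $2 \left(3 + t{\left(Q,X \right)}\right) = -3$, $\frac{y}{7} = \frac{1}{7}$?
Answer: $1825201$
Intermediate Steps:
$y = 1$ ($y = \frac{7}{7} = 7 \cdot \frac{1}{7} = 1$)
$t{\left(Q,X \right)} = - \frac{9}{2}$ ($t{\left(Q,X \right)} = -3 + \frac{1}{2} \left(-3\right) = -3 - \frac{3}{2} = - \frac{9}{2}$)
$S{\left(h \right)} = 5$ ($S{\left(h \right)} = 2 \left(- \frac{9}{2} + 7\right) = 2 \cdot \frac{5}{2} = 5$)
$\left(-1356 + S{\left(\frac{1}{y + \left(-3\right)^{2}} \right)}\right)^{2} = \left(-1356 + 5\right)^{2} = \left(-1351\right)^{2} = 1825201$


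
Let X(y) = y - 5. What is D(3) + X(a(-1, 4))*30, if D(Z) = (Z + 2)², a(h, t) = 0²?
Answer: -125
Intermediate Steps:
a(h, t) = 0
X(y) = -5 + y
D(Z) = (2 + Z)²
D(3) + X(a(-1, 4))*30 = (2 + 3)² + (-5 + 0)*30 = 5² - 5*30 = 25 - 150 = -125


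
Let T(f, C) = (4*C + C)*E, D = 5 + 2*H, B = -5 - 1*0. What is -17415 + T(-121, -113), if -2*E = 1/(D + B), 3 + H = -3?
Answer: -418525/24 ≈ -17439.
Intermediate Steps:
B = -5 (B = -5 + 0 = -5)
H = -6 (H = -3 - 3 = -6)
D = -7 (D = 5 + 2*(-6) = 5 - 12 = -7)
E = 1/24 (E = -1/(2*(-7 - 5)) = -½/(-12) = -½*(-1/12) = 1/24 ≈ 0.041667)
T(f, C) = 5*C/24 (T(f, C) = (4*C + C)*(1/24) = (5*C)*(1/24) = 5*C/24)
-17415 + T(-121, -113) = -17415 + (5/24)*(-113) = -17415 - 565/24 = -418525/24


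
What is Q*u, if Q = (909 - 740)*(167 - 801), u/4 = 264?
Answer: -113146176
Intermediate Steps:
u = 1056 (u = 4*264 = 1056)
Q = -107146 (Q = 169*(-634) = -107146)
Q*u = -107146*1056 = -113146176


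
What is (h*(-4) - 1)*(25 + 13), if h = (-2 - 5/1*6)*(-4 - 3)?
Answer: -34086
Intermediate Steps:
h = 224 (h = (-2 - 5*1*6)*(-7) = (-2 - 5*6)*(-7) = (-2 - 30)*(-7) = -32*(-7) = 224)
(h*(-4) - 1)*(25 + 13) = (224*(-4) - 1)*(25 + 13) = (-896 - 1)*38 = -897*38 = -34086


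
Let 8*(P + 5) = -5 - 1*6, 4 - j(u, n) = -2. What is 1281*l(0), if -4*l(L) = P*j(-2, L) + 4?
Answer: 175497/16 ≈ 10969.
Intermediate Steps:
j(u, n) = 6 (j(u, n) = 4 - 1*(-2) = 4 + 2 = 6)
P = -51/8 (P = -5 + (-5 - 1*6)/8 = -5 + (-5 - 6)/8 = -5 + (⅛)*(-11) = -5 - 11/8 = -51/8 ≈ -6.3750)
l(L) = 137/16 (l(L) = -(-51/8*6 + 4)/4 = -(-153/4 + 4)/4 = -¼*(-137/4) = 137/16)
1281*l(0) = 1281*(137/16) = 175497/16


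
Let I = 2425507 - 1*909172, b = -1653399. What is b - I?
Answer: -3169734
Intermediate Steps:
I = 1516335 (I = 2425507 - 909172 = 1516335)
b - I = -1653399 - 1*1516335 = -1653399 - 1516335 = -3169734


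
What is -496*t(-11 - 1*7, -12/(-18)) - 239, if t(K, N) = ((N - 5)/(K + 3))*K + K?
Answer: 56341/5 ≈ 11268.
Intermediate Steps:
t(K, N) = K + K*(-5 + N)/(3 + K) (t(K, N) = ((-5 + N)/(3 + K))*K + K = K*(-5 + N)/(3 + K) + K = K + K*(-5 + N)/(3 + K))
-496*t(-11 - 1*7, -12/(-18)) - 239 = -496*(-11 - 1*7)*(-2 + (-11 - 1*7) - 12/(-18))/(3 + (-11 - 1*7)) - 239 = -496*(-11 - 7)*(-2 + (-11 - 7) - 12*(-1/18))/(3 + (-11 - 7)) - 239 = -(-8928)*(-2 - 18 + ⅔)/(3 - 18) - 239 = -(-8928)*(-58)/((-15)*3) - 239 = -(-8928)*(-1)*(-58)/(15*3) - 239 = -496*(-116/5) - 239 = 57536/5 - 239 = 56341/5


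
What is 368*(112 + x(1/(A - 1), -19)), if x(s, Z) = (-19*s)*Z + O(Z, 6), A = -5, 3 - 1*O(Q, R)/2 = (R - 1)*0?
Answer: 63848/3 ≈ 21283.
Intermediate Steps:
O(Q, R) = 6 (O(Q, R) = 6 - 2*(R - 1)*0 = 6 - 2*(-1 + R)*0 = 6 - 2*0 = 6 + 0 = 6)
x(s, Z) = 6 - 19*Z*s (x(s, Z) = (-19*s)*Z + 6 = -19*Z*s + 6 = 6 - 19*Z*s)
368*(112 + x(1/(A - 1), -19)) = 368*(112 + (6 - 19*(-19)/(-5 - 1))) = 368*(112 + (6 - 19*(-19)/(-6))) = 368*(112 + (6 - 19*(-19)*(-⅙))) = 368*(112 + (6 - 361/6)) = 368*(112 - 325/6) = 368*(347/6) = 63848/3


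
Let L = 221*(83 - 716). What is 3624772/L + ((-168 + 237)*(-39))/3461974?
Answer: -12549242871991/484305928782 ≈ -25.912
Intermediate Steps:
L = -139893 (L = 221*(-633) = -139893)
3624772/L + ((-168 + 237)*(-39))/3461974 = 3624772/(-139893) + ((-168 + 237)*(-39))/3461974 = 3624772*(-1/139893) + (69*(-39))*(1/3461974) = -3624772/139893 - 2691*1/3461974 = -3624772/139893 - 2691/3461974 = -12549242871991/484305928782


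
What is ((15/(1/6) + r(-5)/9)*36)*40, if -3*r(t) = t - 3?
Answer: 390080/3 ≈ 1.3003e+5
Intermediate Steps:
r(t) = 1 - t/3 (r(t) = -(t - 3)/3 = -(-3 + t)/3 = 1 - t/3)
((15/(1/6) + r(-5)/9)*36)*40 = ((15/(1/6) + (1 - 1/3*(-5))/9)*36)*40 = ((15/(1/6) + (1 + 5/3)*(1/9))*36)*40 = ((15*6 + (8/3)*(1/9))*36)*40 = ((90 + 8/27)*36)*40 = ((2438/27)*36)*40 = (9752/3)*40 = 390080/3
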